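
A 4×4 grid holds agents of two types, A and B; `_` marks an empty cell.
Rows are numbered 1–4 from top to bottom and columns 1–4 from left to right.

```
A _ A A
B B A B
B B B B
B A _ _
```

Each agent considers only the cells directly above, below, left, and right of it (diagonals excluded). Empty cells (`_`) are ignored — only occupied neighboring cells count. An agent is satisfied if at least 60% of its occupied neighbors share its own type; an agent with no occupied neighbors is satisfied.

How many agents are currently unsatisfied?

Row 1: (1,1)A 0/1 not · (1,3)A 2/2 satisfied · (1,4)A 1/2 not
Row 2: (2,1)B 2/3 satisfied · (2,2)B 2/3 satisfied · (2,3)A 1/4 not · (2,4)B 1/3 not
Row 3: (3,1)B 3/3 satisfied · (3,2)B 3/4 satisfied · (3,3)B 2/3 satisfied · (3,4)B 2/2 satisfied
Row 4: (4,1)B 1/2 not · (4,2)A 0/2 not
Unsatisfied: (1,1), (1,4), (2,3), (2,4), (4,1), (4,2) — 6 in total.

6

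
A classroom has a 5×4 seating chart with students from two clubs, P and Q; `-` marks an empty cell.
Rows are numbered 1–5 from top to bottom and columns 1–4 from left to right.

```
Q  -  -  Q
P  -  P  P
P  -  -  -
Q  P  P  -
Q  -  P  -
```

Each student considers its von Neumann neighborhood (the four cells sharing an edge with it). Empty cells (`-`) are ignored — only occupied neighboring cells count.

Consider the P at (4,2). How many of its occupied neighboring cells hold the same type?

Occupied neighbors of (4,2): (4,1)=Q, (4,3)=P.
Same type (P): 1 of 2.

1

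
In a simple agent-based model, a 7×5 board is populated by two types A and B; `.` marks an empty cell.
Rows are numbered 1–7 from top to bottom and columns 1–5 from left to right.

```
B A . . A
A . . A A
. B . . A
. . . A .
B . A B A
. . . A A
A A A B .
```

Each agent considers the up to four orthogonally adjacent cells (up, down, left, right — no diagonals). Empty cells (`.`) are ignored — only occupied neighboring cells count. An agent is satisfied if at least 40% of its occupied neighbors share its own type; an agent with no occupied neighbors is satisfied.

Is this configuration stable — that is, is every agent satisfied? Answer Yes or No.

No

(1,1)B 0/2 ✗
(1,2)A 0/1 ✗
(1,5)A 1/1 ✓
(2,1)A 0/1 ✗
(2,4)A 1/1 ✓
(2,5)A 3/3 ✓
(3,2)B 0/0 ✓
(3,5)A 1/1 ✓
(4,4)A 0/1 ✗
(5,1)B 0/0 ✓
(5,3)A 0/1 ✗
(5,4)B 0/4 ✗
(5,5)A 1/2 ✓
(6,4)A 1/3 ✗
(6,5)A 2/2 ✓
(7,1)A 1/1 ✓
(7,2)A 2/2 ✓
(7,3)A 1/2 ✓
(7,4)B 0/2 ✗
For instance (1,1) has only 0/2 same-type neighbors, below 2/5.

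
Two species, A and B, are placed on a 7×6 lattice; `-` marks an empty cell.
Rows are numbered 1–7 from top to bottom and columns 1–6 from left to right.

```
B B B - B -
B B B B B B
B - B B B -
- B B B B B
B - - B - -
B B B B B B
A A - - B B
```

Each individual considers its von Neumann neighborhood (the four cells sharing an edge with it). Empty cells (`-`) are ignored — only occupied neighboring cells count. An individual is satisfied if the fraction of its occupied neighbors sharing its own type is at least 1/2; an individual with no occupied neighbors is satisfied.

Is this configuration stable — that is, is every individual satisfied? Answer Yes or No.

Yes

Row 1: (1,1)B 2/2 ok · (1,2)B 3/3 ok · (1,3)B 2/2 ok · (1,5)B 1/1 ok
Row 2: (2,1)B 3/3 ok · (2,2)B 3/3 ok · (2,3)B 4/4 ok · (2,4)B 3/3 ok · (2,5)B 4/4 ok · (2,6)B 1/1 ok
Row 3: (3,1)B 1/1 ok · (3,3)B 3/3 ok · (3,4)B 4/4 ok · (3,5)B 3/3 ok
Row 4: (4,2)B 1/1 ok · (4,3)B 3/3 ok · (4,4)B 4/4 ok · (4,5)B 3/3 ok · (4,6)B 1/1 ok
Row 5: (5,1)B 1/1 ok · (5,4)B 2/2 ok
Row 6: (6,1)B 2/3 ok · (6,2)B 2/3 ok · (6,3)B 2/2 ok · (6,4)B 3/3 ok · (6,5)B 3/3 ok · (6,6)B 2/2 ok
Row 7: (7,1)A 1/2 ok · (7,2)A 1/2 ok · (7,5)B 2/2 ok · (7,6)B 2/2 ok
All meet the threshold, so the configuration is stable.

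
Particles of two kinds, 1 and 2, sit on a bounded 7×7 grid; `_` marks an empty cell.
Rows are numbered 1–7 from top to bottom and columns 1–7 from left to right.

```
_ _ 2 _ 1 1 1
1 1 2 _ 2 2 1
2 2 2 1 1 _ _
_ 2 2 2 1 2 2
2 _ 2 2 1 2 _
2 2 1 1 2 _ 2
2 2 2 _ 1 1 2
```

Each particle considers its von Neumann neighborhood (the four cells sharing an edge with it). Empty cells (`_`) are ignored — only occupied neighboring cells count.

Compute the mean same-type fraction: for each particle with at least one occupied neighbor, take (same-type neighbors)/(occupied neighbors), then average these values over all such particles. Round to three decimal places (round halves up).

0.623

(1,3)2 1/1
(1,5)1 1/2
(1,6)1 2/3
(1,7)1 2/2
(2,1)1 1/2
(2,2)1 1/3
(2,3)2 2/3
(2,5)2 1/3
(2,6)2 1/3
(2,7)1 1/2
(3,1)2 1/2
(3,2)2 3/4
(3,3)2 3/4
(3,4)1 1/3
(3,5)1 2/3
(4,2)2 2/2
(4,3)2 4/4
(4,4)2 2/4
(4,5)1 2/4
(4,6)2 2/3
(4,7)2 1/1
(5,1)2 1/1
(5,3)2 2/3
(5,4)2 2/4
(5,5)1 1/4
(5,6)2 1/2
(6,1)2 3/3
(6,2)2 2/3
(6,3)1 1/4
(6,4)1 1/3
(6,5)2 0/3
(6,7)2 1/1
(7,1)2 2/2
(7,2)2 3/3
(7,3)2 1/2
(7,5)1 1/2
(7,6)1 1/2
(7,7)2 1/2
Sum over 38 particles: 1/1 + 1/2 + 2/3 + 2/2 + 1/2 + 1/3 + 2/3 + 1/3 + 1/3 + 1/2 + 1/2 + 3/4 + 3/4 + 1/3 + 2/3 + 2/2 + 4/4 + 2/4 + 2/4 + 2/3 + 1/1 + 1/1 + 2/3 + 2/4 + 1/4 + 1/2 + 3/3 + 2/3 + 1/4 + 1/3 + 0/3 + 1/1 + 2/2 + 3/3 + 1/2 + 1/2 + 1/2 + 1/2 = 71/3; mean = 71/3 ÷ 38 = 71/114 = 0.622807… → 0.623.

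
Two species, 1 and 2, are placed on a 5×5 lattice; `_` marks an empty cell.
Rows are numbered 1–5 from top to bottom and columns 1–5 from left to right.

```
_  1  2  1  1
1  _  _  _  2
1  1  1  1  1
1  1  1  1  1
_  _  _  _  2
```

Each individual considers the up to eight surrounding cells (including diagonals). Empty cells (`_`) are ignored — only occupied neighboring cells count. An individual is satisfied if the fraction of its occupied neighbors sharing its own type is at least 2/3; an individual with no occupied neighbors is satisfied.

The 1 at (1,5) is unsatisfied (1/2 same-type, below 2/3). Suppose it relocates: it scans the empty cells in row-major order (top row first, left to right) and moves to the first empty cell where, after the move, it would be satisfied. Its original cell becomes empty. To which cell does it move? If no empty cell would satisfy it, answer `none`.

(1,1)

Vacating (1,5). Empty cells in order:
  (1,1): 2/2 same-type → satisfied — stop here.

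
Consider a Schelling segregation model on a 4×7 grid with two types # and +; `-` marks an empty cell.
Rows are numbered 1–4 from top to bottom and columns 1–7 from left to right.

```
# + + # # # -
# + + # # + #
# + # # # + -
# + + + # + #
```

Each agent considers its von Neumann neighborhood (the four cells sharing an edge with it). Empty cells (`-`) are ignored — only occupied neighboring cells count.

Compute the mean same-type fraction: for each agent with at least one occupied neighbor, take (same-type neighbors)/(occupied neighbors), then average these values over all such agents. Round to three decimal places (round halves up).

0.542

(1,1)# 1/2
(1,2)+ 2/3
(1,3)+ 2/3
(1,4)# 2/3
(1,5)# 3/3
(1,6)# 1/2
(2,1)# 2/3
(2,2)+ 3/4
(2,3)+ 2/4
(2,4)# 3/4
(2,5)# 3/4
(2,6)+ 1/4
(2,7)# 0/1
(3,1)# 2/3
(3,2)+ 2/4
(3,3)# 1/4
(3,4)# 3/4
(3,5)# 3/4
(3,6)+ 2/3
(4,1)# 1/2
(4,2)+ 2/3
(4,3)+ 2/3
(4,4)+ 1/3
(4,5)# 1/3
(4,6)+ 1/3
(4,7)# 0/1
Sum over 26 agents: 1/2 + 2/3 + 2/3 + 2/3 + 3/3 + 1/2 + 2/3 + 3/4 + 2/4 + 3/4 + 3/4 + 1/4 + 0/1 + 2/3 + 2/4 + 1/4 + 3/4 + 3/4 + 2/3 + 1/2 + 2/3 + 2/3 + 1/3 + 1/3 + 1/3 + 0/1 = 169/12; mean = 169/12 ÷ 26 = 13/24 = 0.541666… → 0.542.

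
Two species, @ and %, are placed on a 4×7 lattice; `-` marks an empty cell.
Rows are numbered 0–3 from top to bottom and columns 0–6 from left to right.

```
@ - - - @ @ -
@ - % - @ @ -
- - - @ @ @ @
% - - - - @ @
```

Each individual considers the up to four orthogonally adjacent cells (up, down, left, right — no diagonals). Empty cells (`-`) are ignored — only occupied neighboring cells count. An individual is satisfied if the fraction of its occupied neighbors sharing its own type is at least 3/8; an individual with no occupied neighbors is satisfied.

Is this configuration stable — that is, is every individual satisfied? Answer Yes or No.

Yes

(0,0)@ 1/1 ok
(0,4)@ 2/2 ok
(0,5)@ 2/2 ok
(1,0)@ 1/1 ok
(1,2)% 0/0 ok
(1,4)@ 3/3 ok
(1,5)@ 3/3 ok
(2,3)@ 1/1 ok
(2,4)@ 3/3 ok
(2,5)@ 4/4 ok
(2,6)@ 2/2 ok
(3,0)% 0/0 ok
(3,5)@ 2/2 ok
(3,6)@ 2/2 ok
All meet the threshold, so the configuration is stable.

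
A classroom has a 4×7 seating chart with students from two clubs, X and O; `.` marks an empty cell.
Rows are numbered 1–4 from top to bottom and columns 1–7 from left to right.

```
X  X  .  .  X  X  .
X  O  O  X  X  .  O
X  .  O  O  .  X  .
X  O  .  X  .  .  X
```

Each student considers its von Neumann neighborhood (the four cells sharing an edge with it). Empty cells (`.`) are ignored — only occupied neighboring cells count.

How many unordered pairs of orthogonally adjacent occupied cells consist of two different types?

Scan each occupied cell's neighbors to the right and below so each pair is counted once.
Row 1: X(1,1)–X(1,2)= X(1,1)–X(2,1)= X(1,2)–O(2,2)≠ X(1,5)–X(1,6)= X(1,5)–X(2,5)=  → 1/5 unlike.
Row 2: X(2,1)–O(2,2)≠ X(2,1)–X(3,1)= O(2,2)–O(2,3)= O(2,3)–X(2,4)≠ O(2,3)–O(3,3)= X(2,4)–X(2,5)= X(2,4)–O(3,4)≠  → 3/7 unlike.
Row 3: X(3,1)–X(4,1)= O(3,3)–O(3,4)= O(3,4)–X(4,4)≠  → 1/3 unlike.
Row 4: X(4,1)–O(4,2)≠  → 1/1 unlike.
Total adjacent occupied pairs: 16; unlike-type pairs: 6.

6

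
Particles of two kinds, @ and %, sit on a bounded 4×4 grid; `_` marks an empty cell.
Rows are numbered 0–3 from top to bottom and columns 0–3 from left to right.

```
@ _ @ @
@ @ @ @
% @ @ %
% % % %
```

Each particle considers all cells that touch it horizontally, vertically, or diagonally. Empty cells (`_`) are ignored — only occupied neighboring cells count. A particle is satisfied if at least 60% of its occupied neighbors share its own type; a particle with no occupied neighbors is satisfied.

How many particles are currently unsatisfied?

Row 0: (0,0)@ 2/2 satisfied · (0,2)@ 4/4 satisfied · (0,3)@ 3/3 satisfied
Row 1: (1,0)@ 3/4 satisfied · (1,1)@ 6/7 satisfied · (1,2)@ 6/7 satisfied · (1,3)@ 4/5 satisfied
Row 2: (2,0)% 2/5 not · (2,1)@ 4/8 not · (2,2)@ 4/8 not · (2,3)% 2/5 not
Row 3: (3,0)% 2/3 satisfied · (3,1)% 3/5 satisfied · (3,2)% 3/5 satisfied · (3,3)% 2/3 satisfied
Unsatisfied: (2,0), (2,1), (2,2), (2,3) — 4 in total.

4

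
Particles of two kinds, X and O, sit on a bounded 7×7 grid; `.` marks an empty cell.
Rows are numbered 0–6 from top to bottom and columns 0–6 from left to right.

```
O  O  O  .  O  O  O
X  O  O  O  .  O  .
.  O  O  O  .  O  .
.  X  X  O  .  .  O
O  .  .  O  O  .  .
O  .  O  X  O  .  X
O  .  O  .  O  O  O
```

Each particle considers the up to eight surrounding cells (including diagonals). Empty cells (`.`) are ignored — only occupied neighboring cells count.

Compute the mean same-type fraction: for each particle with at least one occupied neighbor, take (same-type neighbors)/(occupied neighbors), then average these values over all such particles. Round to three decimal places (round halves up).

0.700

Row 0: (0,0)O 2/3 · (0,1)O 4/5 · (0,2)O 4/4 · (0,4)O 3/3 · (0,5)O 3/3 · (0,6)O 2/2
Row 1: (1,0)X 0/4 · (1,1)O 6/7 · (1,2)O 7/7 · (1,3)O 5/5 · (1,5)O 4/4
Row 2: (2,1)O 3/6 · (2,2)O 6/8 · (2,3)O 4/5 · (2,5)O 2/2
Row 3: (3,1)X 1/4 · (3,2)X 1/6 · (3,3)O 4/5 · (3,6)O 1/1
Row 4: (4,0)O 1/2 · (4,3)O 4/6 · (4,4)O 3/4
Row 5: (5,0)O 2/2 · (5,2)O 2/3 · (5,3)X 0/6 · (5,4)O 4/5 · (5,6)X 0/2
Row 6: (6,0)O 1/1 · (6,2)O 1/2 · (6,4)O 2/3 · (6,5)O 3/4 · (6,6)O 1/2
Sum over 32 particles: 2/3 + 4/5 + 4/4 + 3/3 + 3/3 + 2/2 + 0/4 + 6/7 + 7/7 + 5/5 + 4/4 + 3/6 + 6/8 + 4/5 + 2/2 + 1/4 + 1/6 + 4/5 + 1/1 + 1/2 + 4/6 + 3/4 + 2/2 + 2/3 + 0/6 + 4/5 + 0/2 + 1/1 + 1/2 + 2/3 + 3/4 + 1/2 = 2351/105; mean = 2351/105 ÷ 32 = 2351/3360 = 0.699702… → 0.700.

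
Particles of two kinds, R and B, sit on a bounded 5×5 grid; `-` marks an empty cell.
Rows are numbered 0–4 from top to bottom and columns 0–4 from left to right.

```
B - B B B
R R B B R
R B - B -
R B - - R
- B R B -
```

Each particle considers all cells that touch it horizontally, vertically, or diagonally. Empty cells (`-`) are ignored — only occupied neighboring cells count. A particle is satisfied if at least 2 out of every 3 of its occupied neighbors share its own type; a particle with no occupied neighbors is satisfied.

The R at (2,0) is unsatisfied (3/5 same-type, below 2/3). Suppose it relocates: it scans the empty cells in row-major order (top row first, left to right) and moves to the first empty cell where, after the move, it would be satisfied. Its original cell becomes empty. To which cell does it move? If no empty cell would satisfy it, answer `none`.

none

Vacating (2,0). Empty cells in order:
  (0,1): 2/5 same-type → still unsatisfied.
  (2,2): 1/6 same-type → still unsatisfied.
  (2,4): 2/4 same-type → still unsatisfied.
  (3,2): 1/6 same-type → still unsatisfied.
  (3,3): 2/4 same-type → still unsatisfied.
  (4,0): 1/3 same-type → still unsatisfied.
  (4,4): 1/2 same-type → still unsatisfied.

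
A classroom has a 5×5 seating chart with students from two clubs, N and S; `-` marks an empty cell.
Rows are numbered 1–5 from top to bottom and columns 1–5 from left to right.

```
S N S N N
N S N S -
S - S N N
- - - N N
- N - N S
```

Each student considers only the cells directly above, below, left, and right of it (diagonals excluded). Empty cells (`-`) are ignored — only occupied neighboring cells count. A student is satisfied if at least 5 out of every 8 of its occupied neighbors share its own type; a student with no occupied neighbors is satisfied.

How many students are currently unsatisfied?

13

(1,1)S 0/2 ✗
(1,2)N 0/3 ✗
(1,3)S 0/3 ✗
(1,4)N 1/3 ✗
(1,5)N 1/1 ✓
(2,1)N 0/3 ✗
(2,2)S 0/3 ✗
(2,3)N 0/4 ✗
(2,4)S 0/3 ✗
(3,1)S 0/1 ✗
(3,3)S 0/2 ✗
(3,4)N 2/4 ✗
(3,5)N 2/2 ✓
(4,4)N 3/3 ✓
(4,5)N 2/3 ✓
(5,2)N 0/0 ✓
(5,4)N 1/2 ✗
(5,5)S 0/2 ✗
Unsatisfied: (1,1), (1,2), (1,3), (1,4), (2,1), (2,2), (2,3), (2,4), (3,1), (3,3), (3,4), (5,4), (5,5) — 13 in total.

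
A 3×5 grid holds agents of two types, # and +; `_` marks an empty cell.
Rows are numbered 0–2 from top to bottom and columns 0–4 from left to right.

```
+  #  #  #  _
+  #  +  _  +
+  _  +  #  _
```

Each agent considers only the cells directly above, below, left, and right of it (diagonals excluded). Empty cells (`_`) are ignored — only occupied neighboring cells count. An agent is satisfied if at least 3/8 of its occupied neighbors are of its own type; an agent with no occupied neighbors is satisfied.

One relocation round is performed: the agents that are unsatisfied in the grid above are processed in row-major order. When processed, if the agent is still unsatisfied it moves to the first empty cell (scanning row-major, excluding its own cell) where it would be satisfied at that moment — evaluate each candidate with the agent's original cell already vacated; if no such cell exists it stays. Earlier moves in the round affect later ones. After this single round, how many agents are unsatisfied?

Initially unsatisfied (in order): (1,1), (1,2), (2,3).
  (1,1) → (0,4).
  (1,2): now satisfied by earlier moves; stays.
  (2,3): no empty cell satisfies it; stays.
Resulting grid:
+ # # # #
+ _ + _ +
+ _ + # _
Unsatisfied now: (1,4), (2,3).

2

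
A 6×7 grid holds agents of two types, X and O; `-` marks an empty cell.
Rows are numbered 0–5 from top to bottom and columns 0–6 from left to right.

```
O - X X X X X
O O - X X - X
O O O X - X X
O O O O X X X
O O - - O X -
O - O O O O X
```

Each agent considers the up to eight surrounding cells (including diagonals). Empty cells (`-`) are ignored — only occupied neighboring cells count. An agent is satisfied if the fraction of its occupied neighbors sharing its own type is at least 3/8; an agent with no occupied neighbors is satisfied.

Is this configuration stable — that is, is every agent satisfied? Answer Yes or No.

(0,0)O 2/2 satisfied
(0,2)X 2/3 satisfied
(0,3)X 4/4 satisfied
(0,4)X 4/4 satisfied
(0,5)X 4/4 satisfied
(0,6)X 2/2 satisfied
(1,0)O 4/4 satisfied
(1,1)O 5/6 satisfied
(1,3)X 5/6 satisfied
(1,4)X 6/6 satisfied
(1,6)X 4/4 satisfied
(2,0)O 5/5 satisfied
(2,1)O 7/7 satisfied
(2,2)O 5/7 satisfied
(2,3)X 3/6 satisfied
(2,5)X 6/6 satisfied
(2,6)X 4/4 satisfied
(3,0)O 5/5 satisfied
(3,1)O 7/7 satisfied
(3,2)O 5/6 satisfied
(3,3)O 3/5 satisfied
(3,4)X 4/6 satisfied
(3,5)X 5/6 satisfied
(3,6)X 4/4 satisfied
(4,0)O 4/4 satisfied
(4,1)O 6/6 satisfied
(4,4)O 4/7 satisfied
(4,5)X 4/7 satisfied
(5,0)O 2/2 satisfied
(5,2)O 2/2 satisfied
(5,3)O 3/3 satisfied
(5,4)O 3/4 satisfied
(5,5)O 2/4 satisfied
(5,6)X 1/2 satisfied
All meet the threshold, so the configuration is stable.

Yes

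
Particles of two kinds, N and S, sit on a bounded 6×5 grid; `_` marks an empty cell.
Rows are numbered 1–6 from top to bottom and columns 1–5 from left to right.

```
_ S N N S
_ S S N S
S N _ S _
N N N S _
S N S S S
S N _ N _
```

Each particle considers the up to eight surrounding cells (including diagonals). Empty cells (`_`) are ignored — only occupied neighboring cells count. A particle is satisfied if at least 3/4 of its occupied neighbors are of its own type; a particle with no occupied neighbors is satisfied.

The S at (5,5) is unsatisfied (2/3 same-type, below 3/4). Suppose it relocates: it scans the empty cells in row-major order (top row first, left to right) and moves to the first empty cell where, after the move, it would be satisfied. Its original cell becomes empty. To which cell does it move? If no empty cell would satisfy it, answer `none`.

Vacating (5,5). Empty cells in order:
  (1,1): 2/2 same-type → satisfied — stop here.

(1,1)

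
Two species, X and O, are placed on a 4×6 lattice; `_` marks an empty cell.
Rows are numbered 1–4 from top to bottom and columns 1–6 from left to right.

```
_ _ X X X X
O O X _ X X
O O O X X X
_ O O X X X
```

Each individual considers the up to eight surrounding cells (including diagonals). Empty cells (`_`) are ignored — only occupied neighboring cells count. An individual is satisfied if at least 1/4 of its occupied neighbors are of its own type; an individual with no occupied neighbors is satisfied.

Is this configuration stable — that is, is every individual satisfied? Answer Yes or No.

Yes

Row 1: (1,3)X 2/3 ✓ · (1,4)X 4/4 ✓ · (1,5)X 4/4 ✓ · (1,6)X 3/3 ✓
Row 2: (2,1)O 3/3 ✓ · (2,2)O 4/6 ✓ · (2,3)X 3/6 ✓ · (2,5)X 7/7 ✓ · (2,6)X 5/5 ✓
Row 3: (3,1)O 4/4 ✓ · (3,2)O 6/7 ✓ · (3,3)O 4/7 ✓ · (3,4)X 5/7 ✓ · (3,5)X 7/7 ✓ · (3,6)X 5/5 ✓
Row 4: (4,2)O 4/4 ✓ · (4,3)O 3/5 ✓ · (4,4)X 3/5 ✓ · (4,5)X 5/5 ✓ · (4,6)X 3/3 ✓
All meet the threshold, so the configuration is stable.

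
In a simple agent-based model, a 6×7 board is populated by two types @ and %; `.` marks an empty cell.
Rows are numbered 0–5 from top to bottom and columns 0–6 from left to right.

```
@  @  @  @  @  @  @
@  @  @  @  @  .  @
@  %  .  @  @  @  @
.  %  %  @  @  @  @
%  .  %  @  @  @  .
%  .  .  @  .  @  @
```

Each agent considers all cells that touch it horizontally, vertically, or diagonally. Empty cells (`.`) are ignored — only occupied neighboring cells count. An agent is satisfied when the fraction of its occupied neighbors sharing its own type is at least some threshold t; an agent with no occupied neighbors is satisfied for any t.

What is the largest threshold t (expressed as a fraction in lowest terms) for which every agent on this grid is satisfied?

(0,0)@ 3/3
(0,1)@ 5/5
(0,2)@ 5/5
(0,3)@ 5/5
(0,4)@ 4/4
(0,5)@ 4/4
(0,6)@ 2/2
(1,0)@ 4/5
(1,1)@ 6/7
(1,2)@ 6/7
(1,3)@ 7/7
(1,4)@ 7/7
(1,6)@ 4/4
(2,0)@ 2/4
(2,1)% 2/6
(2,3)@ 6/7
(2,4)@ 7/7
(2,5)@ 7/7
(2,6)@ 4/4
(3,1)% 4/5
(3,2)% 3/6
(3,3)@ 5/7
(3,4)@ 8/8
(3,5)@ 7/7
(3,6)@ 4/4
(4,0)% 2/2
(4,2)% 2/5
(4,3)@ 4/6
(4,4)@ 7/7
(4,5)@ 6/6
(5,0)% 1/1
(5,3)@ 2/3
(5,5)@ 3/3
(5,6)@ 2/2
The smallest same-type fraction is 2/6 at (2,1), which reduces to 1/3. Any threshold above that leaves this agent unsatisfied.

1/3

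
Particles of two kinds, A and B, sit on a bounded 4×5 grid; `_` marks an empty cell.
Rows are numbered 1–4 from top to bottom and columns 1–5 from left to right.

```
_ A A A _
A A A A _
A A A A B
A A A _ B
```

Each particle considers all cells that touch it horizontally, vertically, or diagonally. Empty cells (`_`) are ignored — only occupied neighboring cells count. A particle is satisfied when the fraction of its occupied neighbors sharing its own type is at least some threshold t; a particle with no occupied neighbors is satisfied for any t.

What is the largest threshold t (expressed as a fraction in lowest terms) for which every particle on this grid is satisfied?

1/3

(1,2)A 4/4
(1,3)A 5/5
(1,4)A 3/3
(2,1)A 4/4
(2,2)A 7/7
(2,3)A 8/8
(2,4)A 5/6
(3,1)A 5/5
(3,2)A 8/8
(3,3)A 7/7
(3,4)A 4/6
(3,5)B 1/3
(4,1)A 3/3
(4,2)A 5/5
(4,3)A 4/4
(4,5)B 1/2
The smallest same-type fraction is 1/3 at (3,5), which reduces to 1/3. Any threshold above that leaves this particle unsatisfied.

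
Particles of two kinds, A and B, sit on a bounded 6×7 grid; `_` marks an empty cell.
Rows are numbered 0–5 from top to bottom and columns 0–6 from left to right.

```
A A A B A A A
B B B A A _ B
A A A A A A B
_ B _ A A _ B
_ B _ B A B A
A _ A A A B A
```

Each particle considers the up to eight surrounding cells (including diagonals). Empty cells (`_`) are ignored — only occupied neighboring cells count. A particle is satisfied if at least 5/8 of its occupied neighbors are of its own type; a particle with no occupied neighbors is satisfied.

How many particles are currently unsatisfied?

25

Row 0: (0,0)A 1/3 ✗ · (0,1)A 2/5 ✗ · (0,2)A 2/5 ✗ · (0,3)B 1/5 ✗ · (0,4)A 3/4 ✓ · (0,5)A 3/4 ✓ · (0,6)A 1/2 ✗
Row 1: (1,0)B 1/5 ✗ · (1,1)B 2/8 ✗ · (1,2)B 2/8 ✗ · (1,3)A 6/8 ✓ · (1,4)A 6/7 ✓ · (1,6)B 1/4 ✗
Row 2: (2,0)A 1/4 ✗ · (2,1)A 2/6 ✗ · (2,2)A 4/7 ✗ · (2,3)A 6/7 ✓ · (2,4)A 6/6 ✓ · (2,5)A 3/6 ✗ · (2,6)B 2/3 ✓
Row 3: (3,1)B 1/4 ✗ · (3,3)A 5/6 ✓ · (3,4)A 5/7 ✓ · (3,6)B 2/4 ✗
Row 4: (4,1)B 1/3 ✗ · (4,3)B 0/6 ✗ · (4,4)A 4/7 ✗ · (4,5)B 2/7 ✗ · (4,6)A 1/4 ✗
Row 5: (5,0)A 0/1 ✗ · (5,2)A 1/3 ✗ · (5,3)A 3/4 ✓ · (5,4)A 2/5 ✗ · (5,5)B 1/5 ✗ · (5,6)A 1/3 ✗
Unsatisfied: (0,0), (0,1), (0,2), (0,3), (0,6), (1,0), (1,1), (1,2), (1,6), (2,0), (2,1), (2,2), (2,5), (3,1), (3,6), (4,1), (4,3), (4,4), (4,5), (4,6), (5,0), (5,2), (5,4), (5,5), (5,6) — 25 in total.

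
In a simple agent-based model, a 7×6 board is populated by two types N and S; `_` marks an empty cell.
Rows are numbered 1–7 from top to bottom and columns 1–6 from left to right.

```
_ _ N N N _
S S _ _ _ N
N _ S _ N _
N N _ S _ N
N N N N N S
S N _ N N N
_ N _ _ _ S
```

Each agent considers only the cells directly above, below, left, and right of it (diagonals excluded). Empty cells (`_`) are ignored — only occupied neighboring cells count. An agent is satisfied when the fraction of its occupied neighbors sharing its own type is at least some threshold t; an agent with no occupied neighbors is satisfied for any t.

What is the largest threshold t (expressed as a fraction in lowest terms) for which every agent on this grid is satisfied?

(1,3)N 1/1
(1,4)N 2/2
(1,5)N 1/1
(2,1)S 1/2
(2,2)S 1/1
(2,6)N — no occupied neighbors
(3,1)N 1/2
(3,3)S — no occupied neighbors
(3,5)N — no occupied neighbors
(4,1)N 3/3
(4,2)N 2/2
(4,4)S 0/1
(4,6)N 0/1
(5,1)N 2/3
(5,2)N 4/4
(5,3)N 2/2
(5,4)N 3/4
(5,5)N 2/3
(5,6)S 0/3
(6,1)S 0/2
(6,2)N 2/3
(6,4)N 2/2
(6,5)N 3/3
(6,6)N 1/3
(7,2)N 1/1
(7,6)S 0/1
The smallest same-type fraction is 0/1 at (4,4), which reduces to 0/1. Any threshold above that leaves this agent unsatisfied.

0/1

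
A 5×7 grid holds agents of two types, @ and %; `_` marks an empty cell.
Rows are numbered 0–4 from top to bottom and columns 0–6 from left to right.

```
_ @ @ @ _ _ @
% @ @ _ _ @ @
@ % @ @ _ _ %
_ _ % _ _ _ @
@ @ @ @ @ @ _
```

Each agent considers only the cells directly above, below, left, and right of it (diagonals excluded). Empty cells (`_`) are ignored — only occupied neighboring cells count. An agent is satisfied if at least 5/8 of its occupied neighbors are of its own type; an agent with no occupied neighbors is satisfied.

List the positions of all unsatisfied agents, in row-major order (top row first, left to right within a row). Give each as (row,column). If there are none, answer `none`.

(0,1)@ 2/2 satisfied
(0,2)@ 3/3 satisfied
(0,3)@ 1/1 satisfied
(0,6)@ 1/1 satisfied
(1,0)% 0/2 not
(1,1)@ 2/4 not
(1,2)@ 3/3 satisfied
(1,5)@ 1/1 satisfied
(1,6)@ 2/3 satisfied
(2,0)@ 0/2 not
(2,1)% 0/3 not
(2,2)@ 2/4 not
(2,3)@ 1/1 satisfied
(2,6)% 0/2 not
(3,2)% 0/2 not
(3,6)@ 0/1 not
(4,0)@ 1/1 satisfied
(4,1)@ 2/2 satisfied
(4,2)@ 2/3 satisfied
(4,3)@ 2/2 satisfied
(4,4)@ 2/2 satisfied
(4,5)@ 1/1 satisfied

(1,0), (1,1), (2,0), (2,1), (2,2), (2,6), (3,2), (3,6)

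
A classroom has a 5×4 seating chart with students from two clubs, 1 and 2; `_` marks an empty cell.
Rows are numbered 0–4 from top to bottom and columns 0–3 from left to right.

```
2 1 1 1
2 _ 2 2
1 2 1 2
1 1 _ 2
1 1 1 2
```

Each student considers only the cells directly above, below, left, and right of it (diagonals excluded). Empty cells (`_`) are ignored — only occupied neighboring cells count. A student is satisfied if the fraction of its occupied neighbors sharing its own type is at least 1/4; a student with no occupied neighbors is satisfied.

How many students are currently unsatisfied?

2

Row 0: (0,0)2 1/2 ok · (0,1)1 1/2 ok · (0,2)1 2/3 ok · (0,3)1 1/2 ok
Row 1: (1,0)2 1/2 ok · (1,2)2 1/3 ok · (1,3)2 2/3 ok
Row 2: (2,0)1 1/3 ok · (2,1)2 0/3 unhappy · (2,2)1 0/3 unhappy · (2,3)2 2/3 ok
Row 3: (3,0)1 3/3 ok · (3,1)1 2/3 ok · (3,3)2 2/2 ok
Row 4: (4,0)1 2/2 ok · (4,1)1 3/3 ok · (4,2)1 1/2 ok · (4,3)2 1/2 ok
Unsatisfied: (2,1), (2,2) — 2 in total.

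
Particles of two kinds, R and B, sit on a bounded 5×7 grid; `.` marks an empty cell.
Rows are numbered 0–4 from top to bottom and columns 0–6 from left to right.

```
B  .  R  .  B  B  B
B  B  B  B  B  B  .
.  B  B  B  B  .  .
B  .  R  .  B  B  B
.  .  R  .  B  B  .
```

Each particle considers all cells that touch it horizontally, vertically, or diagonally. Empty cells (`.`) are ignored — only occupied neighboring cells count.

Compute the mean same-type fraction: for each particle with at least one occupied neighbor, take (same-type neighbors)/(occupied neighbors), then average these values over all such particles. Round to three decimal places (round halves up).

0.883

Row 0: (0,0)B 2/2 · (0,2)R 0/3 · (0,4)B 4/4 · (0,5)B 4/4 · (0,6)B 2/2
Row 1: (1,0)B 3/3 · (1,1)B 5/6 · (1,2)B 5/6 · (1,3)B 6/7 · (1,4)B 6/6 · (1,5)B 5/5
Row 2: (2,1)B 5/6 · (2,2)B 5/6 · (2,3)B 6/7 · (2,4)B 6/6
Row 3: (3,0)B 1/1 · (3,2)R 1/4 · (3,4)B 5/5 · (3,5)B 5/5 · (3,6)B 2/2
Row 4: (4,2)R 1/1 · (4,4)B 3/3 · (4,5)B 4/4
Sum over 23 particles: 2/2 + 0/3 + 4/4 + 4/4 + 2/2 + 3/3 + 5/6 + 5/6 + 6/7 + 6/6 + 5/5 + 5/6 + 5/6 + 6/7 + 6/6 + 1/1 + 1/4 + 5/5 + 5/5 + 2/2 + 1/1 + 3/3 + 4/4 = 1705/84; mean = 1705/84 ÷ 23 = 1705/1932 = 0.882505… → 0.883.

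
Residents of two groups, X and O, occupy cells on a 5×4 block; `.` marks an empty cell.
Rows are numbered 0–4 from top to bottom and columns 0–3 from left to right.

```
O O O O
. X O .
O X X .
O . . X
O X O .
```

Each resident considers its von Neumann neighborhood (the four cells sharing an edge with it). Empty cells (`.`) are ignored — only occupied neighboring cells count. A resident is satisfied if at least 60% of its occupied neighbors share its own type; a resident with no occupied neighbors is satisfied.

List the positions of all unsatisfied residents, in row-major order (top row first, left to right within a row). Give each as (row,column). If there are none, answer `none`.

(1,1), (1,2), (2,0), (2,2), (4,0), (4,1), (4,2)

Row 0: (0,0)O 1/1 ✓ · (0,1)O 2/3 ✓ · (0,2)O 3/3 ✓ · (0,3)O 1/1 ✓
Row 1: (1,1)X 1/3 ✗ · (1,2)O 1/3 ✗
Row 2: (2,0)O 1/2 ✗ · (2,1)X 2/3 ✓ · (2,2)X 1/2 ✗
Row 3: (3,0)O 2/2 ✓ · (3,3)X 0/0 ✓
Row 4: (4,0)O 1/2 ✗ · (4,1)X 0/2 ✗ · (4,2)O 0/1 ✗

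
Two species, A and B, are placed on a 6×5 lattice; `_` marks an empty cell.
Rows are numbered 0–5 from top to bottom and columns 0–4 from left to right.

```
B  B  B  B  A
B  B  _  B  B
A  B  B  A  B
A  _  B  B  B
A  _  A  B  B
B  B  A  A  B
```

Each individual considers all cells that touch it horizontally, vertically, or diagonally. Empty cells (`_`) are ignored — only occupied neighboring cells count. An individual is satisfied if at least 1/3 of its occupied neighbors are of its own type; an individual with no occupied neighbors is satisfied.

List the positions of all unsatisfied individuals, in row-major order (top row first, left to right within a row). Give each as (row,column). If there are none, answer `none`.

(0,4), (2,0), (2,3), (5,1)

Row 0: (0,0)B 3/3 satisfied · (0,1)B 4/4 satisfied · (0,2)B 4/4 satisfied · (0,3)B 3/4 satisfied · (0,4)A 0/3 not
Row 1: (1,0)B 4/5 satisfied · (1,1)B 6/7 satisfied · (1,3)B 5/7 satisfied · (1,4)B 3/5 satisfied
Row 2: (2,0)A 1/4 not · (2,1)B 4/6 satisfied · (2,2)B 5/6 satisfied · (2,3)A 0/7 not · (2,4)B 4/5 satisfied
Row 3: (3,0)A 2/3 satisfied · (3,2)B 4/6 satisfied · (3,3)B 6/8 satisfied · (3,4)B 4/5 satisfied
Row 4: (4,0)A 1/3 satisfied · (4,2)A 2/6 satisfied · (4,3)B 5/8 satisfied · (4,4)B 4/5 satisfied
Row 5: (5,0)B 1/2 satisfied · (5,1)B 1/4 not · (5,2)A 2/4 satisfied · (5,3)A 2/5 satisfied · (5,4)B 2/3 satisfied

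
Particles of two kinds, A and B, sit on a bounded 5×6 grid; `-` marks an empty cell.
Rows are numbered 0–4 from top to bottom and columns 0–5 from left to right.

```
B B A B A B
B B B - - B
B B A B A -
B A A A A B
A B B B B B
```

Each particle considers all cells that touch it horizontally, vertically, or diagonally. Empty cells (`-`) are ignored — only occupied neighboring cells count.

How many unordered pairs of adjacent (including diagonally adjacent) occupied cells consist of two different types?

Scan each occupied cell's neighbors to the right and below (and the two forward diagonals) so each pair is counted once.
Row 0: B(0,0)–B(0,1)= B(0,0)–B(1,0)= B(0,0)–B(1,1)= B(0,1)–A(0,2)≠ B(0,1)–B(1,1)= B(0,1)–B(1,2)= B(0,1)–B(1,0)= A(0,2)–B(0,3)≠ A(0,2)–B(1,2)≠ A(0,2)–B(1,1)≠ B(0,3)–A(0,4)≠ B(0,3)–B(1,2)= A(0,4)–B(0,5)≠ A(0,4)–B(1,5)≠ B(0,5)–B(1,5)=  → 7/15 unlike.
Row 1: B(1,0)–B(1,1)= B(1,0)–B(2,0)= B(1,0)–B(2,1)= B(1,1)–B(1,2)= B(1,1)–B(2,1)= B(1,1)–A(2,2)≠ B(1,1)–B(2,0)= B(1,2)–A(2,2)≠ B(1,2)–B(2,3)= B(1,2)–B(2,1)= B(1,5)–A(2,4)≠  → 3/11 unlike.
Row 2: B(2,0)–B(2,1)= B(2,0)–B(3,0)= B(2,0)–A(3,1)≠ B(2,1)–A(2,2)≠ B(2,1)–A(3,1)≠ B(2,1)–A(3,2)≠ B(2,1)–B(3,0)= A(2,2)–B(2,3)≠ A(2,2)–A(3,2)= A(2,2)–A(3,3)= A(2,2)–A(3,1)= B(2,3)–A(2,4)≠ B(2,3)–A(3,3)≠ B(2,3)–A(3,4)≠ B(2,3)–A(3,2)≠ A(2,4)–A(3,4)= A(2,4)–B(3,5)≠ A(2,4)–A(3,3)=  → 10/18 unlike.
Row 3: B(3,0)–A(3,1)≠ B(3,0)–A(4,0)≠ B(3,0)–B(4,1)= A(3,1)–A(3,2)= A(3,1)–B(4,1)≠ A(3,1)–B(4,2)≠ A(3,1)–A(4,0)= A(3,2)–A(3,3)= A(3,2)–B(4,2)≠ A(3,2)–B(4,3)≠ A(3,2)–B(4,1)≠ A(3,3)–A(3,4)= A(3,3)–B(4,3)≠ A(3,3)–B(4,4)≠ A(3,3)–B(4,2)≠ A(3,4)–B(3,5)≠ A(3,4)–B(4,4)≠ A(3,4)–B(4,5)≠ A(3,4)–B(4,3)≠ B(3,5)–B(4,5)= B(3,5)–B(4,4)=  → 14/21 unlike.
Row 4: A(4,0)–B(4,1)≠ B(4,1)–B(4,2)= B(4,2)–B(4,3)= B(4,3)–B(4,4)= B(4,4)–B(4,5)=  → 1/5 unlike.
Total adjacent occupied pairs: 70; unlike-type pairs: 35.

35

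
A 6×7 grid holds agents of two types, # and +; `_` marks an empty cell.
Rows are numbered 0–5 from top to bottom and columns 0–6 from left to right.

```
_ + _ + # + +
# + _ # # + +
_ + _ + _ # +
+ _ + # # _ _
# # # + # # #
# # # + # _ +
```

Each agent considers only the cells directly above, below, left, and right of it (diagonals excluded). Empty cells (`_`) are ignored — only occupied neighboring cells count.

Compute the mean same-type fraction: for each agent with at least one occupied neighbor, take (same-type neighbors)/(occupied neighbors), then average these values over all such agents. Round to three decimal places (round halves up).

(0,1)+ 1/1
(0,3)+ 0/2
(0,4)# 1/3
(0,5)+ 2/3
(0,6)+ 2/2
(1,0)# 0/1
(1,1)+ 2/3
(1,3)# 1/3
(1,4)# 2/3
(1,5)+ 2/4
(1,6)+ 3/3
(2,1)+ 1/1
(2,3)+ 0/2
(2,5)# 0/2
(2,6)+ 1/2
(3,0)+ 0/1
(3,2)+ 0/2
(3,3)# 1/4
(3,4)# 2/2
(4,0)# 2/3
(4,1)# 3/3
(4,2)# 2/4
(4,3)+ 1/4
(4,4)# 3/4
(4,5)# 2/2
(4,6)# 1/2
(5,0)# 2/2
(5,1)# 3/3
(5,2)# 2/3
(5,3)+ 1/3
(5,4)# 1/2
(5,6)+ 0/1
Sum over 32 agents: 1/1 + 0/2 + 1/3 + 2/3 + 2/2 + 0/1 + 2/3 + 1/3 + 2/3 + 2/4 + 3/3 + 1/1 + 0/2 + 0/2 + 1/2 + 0/1 + 0/2 + 1/4 + 2/2 + 2/3 + 3/3 + 2/4 + 1/4 + 3/4 + 2/2 + 1/2 + 2/2 + 3/3 + 2/3 + 1/3 + 1/2 + 0/1 = 205/12; mean = 205/12 ÷ 32 = 205/384 = 0.533854… → 0.534.

0.534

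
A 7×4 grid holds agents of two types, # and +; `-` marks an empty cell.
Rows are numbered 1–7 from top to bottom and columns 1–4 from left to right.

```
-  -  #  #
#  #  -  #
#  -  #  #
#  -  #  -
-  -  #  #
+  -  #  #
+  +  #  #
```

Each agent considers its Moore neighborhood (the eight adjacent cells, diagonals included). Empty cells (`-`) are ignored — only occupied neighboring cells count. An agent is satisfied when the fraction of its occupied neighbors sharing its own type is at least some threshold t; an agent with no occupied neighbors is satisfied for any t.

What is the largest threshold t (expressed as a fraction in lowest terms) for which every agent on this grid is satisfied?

Row 1: (1,3)# 3/3 · (1,4)# 2/2
Row 2: (2,1)# 2/2 · (2,2)# 4/4 · (2,4)# 4/4
Row 3: (3,1)# 3/3 · (3,3)# 4/4 · (3,4)# 3/3
Row 4: (4,1)# 1/1 · (4,3)# 4/4
Row 5: (5,3)# 4/4 · (5,4)# 4/4
Row 6: (6,1)+ 2/2 · (6,3)# 5/6 · (6,4)# 5/5
Row 7: (7,1)+ 2/2 · (7,2)+ 2/4 · (7,3)# 3/4 · (7,4)# 3/3
The smallest same-type fraction is 2/4 at (7,2), which reduces to 1/2. Any threshold above that leaves this agent unsatisfied.

1/2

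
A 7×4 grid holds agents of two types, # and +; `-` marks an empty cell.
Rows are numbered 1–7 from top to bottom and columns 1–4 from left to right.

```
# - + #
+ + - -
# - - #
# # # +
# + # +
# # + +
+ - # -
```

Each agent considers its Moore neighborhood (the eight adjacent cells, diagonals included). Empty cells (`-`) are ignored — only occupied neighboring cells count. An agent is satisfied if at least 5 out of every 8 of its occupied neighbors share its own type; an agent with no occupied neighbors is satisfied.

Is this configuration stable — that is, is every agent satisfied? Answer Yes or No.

No

(1,1)# 0/2 not
(1,3)+ 1/2 not
(1,4)# 0/1 not
(2,1)+ 1/3 not
(2,2)+ 2/4 not
(3,1)# 2/4 not
(3,4)# 1/2 not
(4,1)# 3/4 satisfied
(4,2)# 5/6 satisfied
(4,3)# 3/6 not
(4,4)+ 1/4 not
(5,1)# 4/5 satisfied
(5,2)+ 1/8 not
(5,3)# 3/8 not
(5,4)+ 3/5 not
(6,1)# 2/4 not
(6,2)# 4/7 not
(6,3)+ 3/6 not
(6,4)+ 2/4 not
(7,1)+ 0/2 not
(7,3)# 1/3 not
For instance (1,1) has only 0/2 same-type neighbors, below 5/8.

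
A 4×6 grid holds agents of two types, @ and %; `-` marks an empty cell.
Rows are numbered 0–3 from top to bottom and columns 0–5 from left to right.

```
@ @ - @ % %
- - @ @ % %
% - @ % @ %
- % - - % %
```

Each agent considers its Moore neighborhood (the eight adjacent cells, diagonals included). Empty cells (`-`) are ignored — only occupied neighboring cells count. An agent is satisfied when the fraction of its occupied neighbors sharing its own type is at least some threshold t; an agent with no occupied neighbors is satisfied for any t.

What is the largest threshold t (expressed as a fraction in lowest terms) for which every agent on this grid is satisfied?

1/7

Row 0: (0,0)@ 1/1 · (0,1)@ 2/2 · (0,3)@ 2/4 · (0,4)% 3/5 · (0,5)% 3/3
Row 1: (1,2)@ 4/5 · (1,3)@ 4/7 · (1,4)% 5/8 · (1,5)% 4/5
Row 2: (2,0)% 1/1 · (2,2)@ 2/4 · (2,3)% 2/6 · (2,4)@ 1/7 · (2,5)% 4/5
Row 3: (3,1)% 1/2 · (3,4)% 3/4 · (3,5)% 2/3
The smallest same-type fraction is 1/7 at (2,4), which reduces to 1/7. Any threshold above that leaves this agent unsatisfied.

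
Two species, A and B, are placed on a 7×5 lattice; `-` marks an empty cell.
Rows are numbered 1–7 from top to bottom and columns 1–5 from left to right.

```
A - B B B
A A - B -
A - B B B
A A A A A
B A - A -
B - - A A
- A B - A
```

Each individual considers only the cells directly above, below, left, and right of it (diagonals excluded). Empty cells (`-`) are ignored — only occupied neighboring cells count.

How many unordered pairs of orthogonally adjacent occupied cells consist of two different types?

6

Scan each occupied cell's neighbors to the right and below so each pair is counted once.
From row 1: 0 unlike of 4 pairs (running 0/4).
From row 2: 0 unlike of 3 pairs (running 0/7).
From row 3: 3 unlike of 6 pairs (running 3/13).
From row 4: 1 unlike of 7 pairs (running 4/20).
From row 5: 1 unlike of 3 pairs (running 5/23).
From row 6: 0 unlike of 2 pairs (running 5/25).
From row 7: 1 unlike of 1 pairs (running 6/26).
Total adjacent occupied pairs: 26; unlike-type pairs: 6.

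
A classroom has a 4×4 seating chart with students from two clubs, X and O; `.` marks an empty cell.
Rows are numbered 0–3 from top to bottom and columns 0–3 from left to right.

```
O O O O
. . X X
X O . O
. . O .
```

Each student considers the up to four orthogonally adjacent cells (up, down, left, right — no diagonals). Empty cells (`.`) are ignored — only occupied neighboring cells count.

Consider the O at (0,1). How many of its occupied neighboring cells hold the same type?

2

Occupied neighbors of (0,1): (0,0)=O, (0,2)=O.
Same type (O): 2 of 2.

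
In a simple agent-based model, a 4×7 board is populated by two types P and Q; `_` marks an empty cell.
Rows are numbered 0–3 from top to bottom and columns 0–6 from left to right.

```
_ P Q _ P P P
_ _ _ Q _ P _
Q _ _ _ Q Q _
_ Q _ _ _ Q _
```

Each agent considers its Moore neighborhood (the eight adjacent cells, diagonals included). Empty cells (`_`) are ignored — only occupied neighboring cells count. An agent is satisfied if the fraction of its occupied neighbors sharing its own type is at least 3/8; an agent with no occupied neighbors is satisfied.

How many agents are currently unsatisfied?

1

(0,1)P 0/1 ✗
(0,2)Q 1/2 ✓
(0,4)P 2/3 ✓
(0,5)P 3/3 ✓
(0,6)P 2/2 ✓
(1,3)Q 2/3 ✓
(1,5)P 3/5 ✓
(2,0)Q 1/1 ✓
(2,4)Q 3/4 ✓
(2,5)Q 2/3 ✓
(3,1)Q 1/1 ✓
(3,5)Q 2/2 ✓
Unsatisfied: (0,1) — 1 in total.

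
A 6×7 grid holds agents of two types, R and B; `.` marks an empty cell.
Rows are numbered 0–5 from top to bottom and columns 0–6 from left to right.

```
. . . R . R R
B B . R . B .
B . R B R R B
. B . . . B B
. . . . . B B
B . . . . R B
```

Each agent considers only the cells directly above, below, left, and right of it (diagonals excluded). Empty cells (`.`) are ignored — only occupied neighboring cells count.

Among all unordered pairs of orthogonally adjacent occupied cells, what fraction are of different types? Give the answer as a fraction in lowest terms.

Scan each occupied cell's neighbors to the right and below so each pair is counted once.
Row 0: R(0,3)–R(1,3)= R(0,5)–R(0,6)= R(0,5)–B(1,5)≠  → 1/3 unlike.
Row 1: B(1,0)–B(1,1)= B(1,0)–B(2,0)= R(1,3)–B(2,3)≠ B(1,5)–R(2,5)≠  → 2/4 unlike.
Row 2: R(2,2)–B(2,3)≠ B(2,3)–R(2,4)≠ R(2,4)–R(2,5)= R(2,5)–B(2,6)≠ R(2,5)–B(3,5)≠ B(2,6)–B(3,6)=  → 4/6 unlike.
Row 3: B(3,5)–B(3,6)= B(3,5)–B(4,5)= B(3,6)–B(4,6)=  → 0/3 unlike.
Row 4: B(4,5)–B(4,6)= B(4,5)–R(5,5)≠ B(4,6)–B(5,6)=  → 1/3 unlike.
Row 5: R(5,5)–B(5,6)≠  → 1/1 unlike.
Total adjacent occupied pairs: 20; unlike-type pairs: 9.
9/20 is already in lowest terms.

9/20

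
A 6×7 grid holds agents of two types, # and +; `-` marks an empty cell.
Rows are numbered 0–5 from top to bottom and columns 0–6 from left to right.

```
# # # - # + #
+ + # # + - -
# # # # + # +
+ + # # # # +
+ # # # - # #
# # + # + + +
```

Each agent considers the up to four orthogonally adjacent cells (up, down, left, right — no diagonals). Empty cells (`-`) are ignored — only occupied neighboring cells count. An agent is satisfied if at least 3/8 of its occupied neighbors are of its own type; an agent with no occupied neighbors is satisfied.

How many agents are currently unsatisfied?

15

(0,0)# 1/2 ok
(0,1)# 2/3 ok
(0,2)# 2/2 ok
(0,4)# 0/2 unhappy
(0,5)+ 0/2 unhappy
(0,6)# 0/1 unhappy
(1,0)+ 1/3 unhappy
(1,1)+ 1/4 unhappy
(1,2)# 3/4 ok
(1,3)# 2/3 ok
(1,4)+ 1/3 unhappy
(2,0)# 1/3 unhappy
(2,1)# 2/4 ok
(2,2)# 4/4 ok
(2,3)# 3/4 ok
(2,4)+ 1/4 unhappy
(2,5)# 1/3 unhappy
(2,6)+ 1/2 ok
(3,0)+ 2/3 ok
(3,1)+ 1/4 unhappy
(3,2)# 3/4 ok
(3,3)# 4/4 ok
(3,4)# 2/3 ok
(3,5)# 3/4 ok
(3,6)+ 1/3 unhappy
(4,0)+ 1/3 unhappy
(4,1)# 2/4 ok
(4,2)# 3/4 ok
(4,3)# 3/3 ok
(4,5)# 2/3 ok
(4,6)# 1/3 unhappy
(5,0)# 1/2 ok
(5,1)# 2/3 ok
(5,2)+ 0/3 unhappy
(5,3)# 1/3 unhappy
(5,4)+ 1/2 ok
(5,5)+ 2/3 ok
(5,6)+ 1/2 ok
Unsatisfied: (0,4), (0,5), (0,6), (1,0), (1,1), (1,4), (2,0), (2,4), (2,5), (3,1), (3,6), (4,0), (4,6), (5,2), (5,3) — 15 in total.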